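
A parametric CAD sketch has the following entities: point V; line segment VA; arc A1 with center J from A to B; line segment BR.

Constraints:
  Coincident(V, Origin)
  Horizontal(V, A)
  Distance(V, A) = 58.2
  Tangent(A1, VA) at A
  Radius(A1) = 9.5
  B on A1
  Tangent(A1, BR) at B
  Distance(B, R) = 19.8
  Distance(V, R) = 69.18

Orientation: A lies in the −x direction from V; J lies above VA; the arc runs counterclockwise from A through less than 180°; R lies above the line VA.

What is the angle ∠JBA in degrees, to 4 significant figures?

27.52°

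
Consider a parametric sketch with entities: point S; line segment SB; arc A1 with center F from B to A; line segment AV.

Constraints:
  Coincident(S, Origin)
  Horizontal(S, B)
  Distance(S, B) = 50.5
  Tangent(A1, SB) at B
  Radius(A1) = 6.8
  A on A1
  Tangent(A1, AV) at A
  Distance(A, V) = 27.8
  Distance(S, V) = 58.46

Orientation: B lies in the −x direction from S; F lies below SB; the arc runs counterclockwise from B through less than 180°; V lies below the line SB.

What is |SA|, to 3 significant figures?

57.6

Checks: ∠(FB, BS) = 90.00° ✓; |FB| = 6.800 ✓; |FA| = 6.800 ✓; ∠(FA, AV) = 90.00° ✓; |AV| = 27.80 ✓; |SV| = 58.46 ✓.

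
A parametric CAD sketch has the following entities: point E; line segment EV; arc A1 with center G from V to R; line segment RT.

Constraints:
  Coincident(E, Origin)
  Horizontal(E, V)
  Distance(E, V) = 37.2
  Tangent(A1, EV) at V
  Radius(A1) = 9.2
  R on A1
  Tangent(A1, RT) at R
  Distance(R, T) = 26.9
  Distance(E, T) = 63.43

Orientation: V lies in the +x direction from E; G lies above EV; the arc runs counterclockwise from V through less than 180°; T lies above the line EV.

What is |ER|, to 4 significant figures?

46.20

Checks: ∠(GV, VE) = 90.00° ✓; |GV| = 9.200 ✓; |GR| = 9.200 ✓; ∠(GR, RT) = 90.00° ✓; |RT| = 26.90 ✓; |ET| = 63.43 ✓.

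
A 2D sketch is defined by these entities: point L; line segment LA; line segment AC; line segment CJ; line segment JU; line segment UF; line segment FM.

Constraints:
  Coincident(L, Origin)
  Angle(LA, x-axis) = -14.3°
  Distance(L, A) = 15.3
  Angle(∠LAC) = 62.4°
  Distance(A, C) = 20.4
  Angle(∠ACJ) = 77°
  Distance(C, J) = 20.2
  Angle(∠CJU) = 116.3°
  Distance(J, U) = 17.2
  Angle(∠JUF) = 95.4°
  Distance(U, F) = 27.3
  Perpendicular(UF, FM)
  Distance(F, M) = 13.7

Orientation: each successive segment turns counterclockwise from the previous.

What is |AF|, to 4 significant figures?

9.888

∠CJU = 116.3° gives JU at -90.00° from the x-axis; with |JU| = 17.2, U = (-7.976, -10.08). ∠JUF = 95.4° gives UF at -5.400° from the x-axis; with |UF| = 27.3, F = (19.20, -12.65). Then |AF| = |F − A| = 9.888.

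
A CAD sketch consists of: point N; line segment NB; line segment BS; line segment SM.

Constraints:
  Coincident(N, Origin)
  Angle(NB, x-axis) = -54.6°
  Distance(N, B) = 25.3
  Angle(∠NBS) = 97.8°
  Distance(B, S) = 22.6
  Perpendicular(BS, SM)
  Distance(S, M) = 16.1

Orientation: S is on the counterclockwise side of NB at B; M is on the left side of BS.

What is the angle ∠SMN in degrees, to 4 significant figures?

109.0°

∠NBS = 97.8°, so BS runs at -54.6° + (180° − 97.8°) = 27.60° from the x-axis; with |BS| = 22.6, S = B + 22.6·(cos 27.60°, sin 27.60°) = (34.68, -10.15). BS ⟂ SM; with |SM| = 16.1 on the left of BS, M = S + 16.1·(-0.4633, 0.8862) = (27.22, 4.116). Then cos ∠SMN = MS·MN / (|MS||MN|), giving 109.0°.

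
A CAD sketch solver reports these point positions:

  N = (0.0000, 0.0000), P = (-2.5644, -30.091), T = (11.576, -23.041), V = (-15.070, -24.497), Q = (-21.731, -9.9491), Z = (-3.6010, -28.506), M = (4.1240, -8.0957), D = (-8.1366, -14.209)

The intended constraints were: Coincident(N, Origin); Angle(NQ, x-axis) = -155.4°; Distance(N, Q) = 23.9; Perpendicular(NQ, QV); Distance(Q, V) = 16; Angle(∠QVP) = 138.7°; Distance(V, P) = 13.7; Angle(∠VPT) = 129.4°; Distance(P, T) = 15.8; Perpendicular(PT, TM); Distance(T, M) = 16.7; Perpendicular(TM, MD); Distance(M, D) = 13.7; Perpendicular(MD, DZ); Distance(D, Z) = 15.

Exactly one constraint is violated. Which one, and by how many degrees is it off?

Perpendicular(MD, DZ) — off by 8.90°.

N = (0.00, 0.00) ✓; NQ at -155.4° ✓; |NQ| = 23.90 ✓; ∠(NQ, QV) = 90.00° ✓; |QV| = 16.00 ✓; ∠QVP = 138.7° ✓; |VP| = 13.70 ✓; ∠VPT = 129.4° ✓; |PT| = 15.80 ✓; ∠(PT, TM) = 90.00° ✓; |TM| = 16.70 ✓; ∠(TM, MD) = 90.00° ✓; |MD| = 13.70 ✓; ∠(MD, DZ) = 81.10° ✗; |DZ| = 15.00 ✓.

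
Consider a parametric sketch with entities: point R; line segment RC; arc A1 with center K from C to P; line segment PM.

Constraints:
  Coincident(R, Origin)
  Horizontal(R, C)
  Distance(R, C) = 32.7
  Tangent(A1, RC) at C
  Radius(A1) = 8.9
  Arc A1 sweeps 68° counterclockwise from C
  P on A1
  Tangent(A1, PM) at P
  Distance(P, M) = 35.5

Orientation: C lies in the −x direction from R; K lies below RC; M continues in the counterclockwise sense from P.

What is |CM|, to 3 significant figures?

44.1

R is at the origin; R and C share the same y with |RC| = 32.7 and C on the −x side, so C = (-32.7, 0.00). A1 meets RC tangentially, so KC is at right angles to RC, so K = C + (0, -8.9) = (-32.7, -8.90). On A1, C sits at bearing 90° from K; a 68° counterclockwise sweep puts P at bearing 158°, so P = K + 8.9·(cos 158°, sin 158°) = (-41.0, -5.57). Since A1 is tangent to PM there, KP ⟂ PM, so PM runs along (−sin 158°, cos 158°); with |PM| = 35.5, M = (-54.3, -38.5). Then |CM| = |M − C| = 44.1.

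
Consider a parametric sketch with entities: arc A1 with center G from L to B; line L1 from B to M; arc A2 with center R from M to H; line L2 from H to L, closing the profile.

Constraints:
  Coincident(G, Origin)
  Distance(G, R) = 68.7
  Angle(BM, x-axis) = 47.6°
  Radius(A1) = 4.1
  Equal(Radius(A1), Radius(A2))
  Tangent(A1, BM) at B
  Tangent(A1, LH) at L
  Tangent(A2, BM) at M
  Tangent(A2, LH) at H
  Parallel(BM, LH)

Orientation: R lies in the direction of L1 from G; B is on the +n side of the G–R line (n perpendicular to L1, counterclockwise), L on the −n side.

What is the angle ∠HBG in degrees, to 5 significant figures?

83.193°

The slot axis is L1's direction at 47.6°, so u = (cos 47.6°, sin 47.6°) = (0.67430, 0.73846) and n = (−sin 47.6°, cos 47.6°) = (-0.73846, 0.67430). G is at the origin and R lies 68.7 along u from G, so R = 68.7·u = (46.325, 50.732). Tangency of A1 to both parallel lines with radius 4.1 puts B and L at G ± 4.1·n: B = (-3.0277, 2.7646), L = (3.0277, -2.7646). Equal radii place M and H the same way about R: M = R + 4.1·n = (43.297, 53.497), H = R − 4.1·n = (49.352, 47.967). Then cos ∠HBG = BH·BG / (|BH||BG|), giving 83.193°.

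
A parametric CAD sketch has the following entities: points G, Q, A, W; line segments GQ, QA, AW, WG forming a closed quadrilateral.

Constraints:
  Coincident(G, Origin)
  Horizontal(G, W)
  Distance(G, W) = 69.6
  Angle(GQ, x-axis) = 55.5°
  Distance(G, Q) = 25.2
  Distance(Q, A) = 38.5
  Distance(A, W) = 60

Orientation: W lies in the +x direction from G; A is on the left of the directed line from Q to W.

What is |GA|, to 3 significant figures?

63.7

Checks: GQ at 55.50° ✓; |QA| = 38.50 ✓; |AW| = 60.00 ✓.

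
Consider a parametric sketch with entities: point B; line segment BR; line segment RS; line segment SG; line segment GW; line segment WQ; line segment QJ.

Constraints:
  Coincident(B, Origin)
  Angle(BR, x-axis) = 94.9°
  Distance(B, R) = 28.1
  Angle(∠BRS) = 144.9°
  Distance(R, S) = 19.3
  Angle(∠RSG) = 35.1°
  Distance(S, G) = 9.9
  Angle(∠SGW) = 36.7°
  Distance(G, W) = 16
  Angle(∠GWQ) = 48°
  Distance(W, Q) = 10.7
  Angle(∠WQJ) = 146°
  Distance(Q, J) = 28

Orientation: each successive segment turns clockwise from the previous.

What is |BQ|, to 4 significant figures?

47.42

∠SGW = 36.7° gives GW at 131.6° from the x-axis; with |GW| = 16.0, W = (-2.469, 46.78). ∠GWQ = 48.0° gives WQ at -0.4000° from the x-axis; with |WQ| = 10.7, Q = (8.231, 46.70). Then |BQ| = |Q − B| = 47.42.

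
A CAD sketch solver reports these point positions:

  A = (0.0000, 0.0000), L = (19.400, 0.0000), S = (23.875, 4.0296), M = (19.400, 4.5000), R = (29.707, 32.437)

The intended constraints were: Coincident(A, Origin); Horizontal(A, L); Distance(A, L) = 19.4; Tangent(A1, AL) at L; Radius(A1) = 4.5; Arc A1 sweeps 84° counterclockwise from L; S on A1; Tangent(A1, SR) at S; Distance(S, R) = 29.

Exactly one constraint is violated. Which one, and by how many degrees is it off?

Tangent(A1, SR) at S — off by 5.60°.

A = (0.00, 0.00) ✓; A.y = 0.00, L.y = 0.00 ✓; |AL| = 19.40 ✓; ∠(ML, LA) = 90.00° ✓; |ML| = 4.500 ✓; bearing(M→S) − bearing(M→L) = 84.00° ✓; |MS| = 4.500 ✓; ∠(MS, SR) = 95.60° ✗; |SR| = 29.00 ✓.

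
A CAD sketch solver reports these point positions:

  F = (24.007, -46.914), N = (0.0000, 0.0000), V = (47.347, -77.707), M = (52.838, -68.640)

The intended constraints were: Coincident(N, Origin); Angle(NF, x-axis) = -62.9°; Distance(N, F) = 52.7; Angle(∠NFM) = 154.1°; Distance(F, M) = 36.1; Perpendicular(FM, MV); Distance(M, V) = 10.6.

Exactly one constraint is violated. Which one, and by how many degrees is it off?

Perpendicular(FM, MV) — off by 5.80°.

N = (0.00, 0.00) ✓; NF at -62.90° ✓; |NF| = 52.70 ✓; ∠NFM = 154.1° ✓; |FM| = 36.10 ✓; ∠(FM, MV) = 84.20° ✗; |MV| = 10.60 ✓.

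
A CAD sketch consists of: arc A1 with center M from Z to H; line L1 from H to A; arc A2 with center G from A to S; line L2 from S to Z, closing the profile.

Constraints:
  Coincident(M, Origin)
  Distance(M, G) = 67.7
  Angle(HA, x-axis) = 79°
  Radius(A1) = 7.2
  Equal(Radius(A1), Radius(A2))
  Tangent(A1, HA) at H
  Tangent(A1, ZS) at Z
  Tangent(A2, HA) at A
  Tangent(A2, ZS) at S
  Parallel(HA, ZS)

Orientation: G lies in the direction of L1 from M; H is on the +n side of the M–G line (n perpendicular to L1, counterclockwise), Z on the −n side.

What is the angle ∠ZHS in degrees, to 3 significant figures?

78.0°

Tangency of A1 to both parallel lines with radius 7.2 puts H and Z at M ± 7.2·n: H = (-7.07, 1.37), Z = (7.07, -1.37). Equal radii place A and S the same way about G: A = G + 7.2·n = (5.85, 67.8), S = G − 7.2·n = (20.0, 65.1). Then cos ∠ZHS = HZ·HS / (|HZ||HS|), giving 78.0°.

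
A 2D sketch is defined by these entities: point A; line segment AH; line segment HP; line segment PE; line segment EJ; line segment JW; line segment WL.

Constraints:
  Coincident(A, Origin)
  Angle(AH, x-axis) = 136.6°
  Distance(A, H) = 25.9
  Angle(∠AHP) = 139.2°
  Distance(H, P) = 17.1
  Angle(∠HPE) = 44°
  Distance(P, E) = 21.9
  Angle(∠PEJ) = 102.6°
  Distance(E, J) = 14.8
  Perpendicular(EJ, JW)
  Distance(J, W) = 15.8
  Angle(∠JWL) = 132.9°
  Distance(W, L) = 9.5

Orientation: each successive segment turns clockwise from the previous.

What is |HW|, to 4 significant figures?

6.546

A is at the origin; AH runs at 136.6° with length 25.9, so H = (-18.82, 17.80). ∠AHP = 139.2° gives HP at 95.80° from the x-axis; with |HP| = 17.1, P = (-20.55, 34.81). ∠HPE = 44.0° gives PE at -40.20° from the x-axis; with |PE| = 21.9, E = (-3.819, 20.67). ∠PEJ = 102.6° gives EJ at -117.6° from the x-axis; with |EJ| = 14.8, J = (-10.68, 7.557). EJ ⟂ JW, so JW runs at 152.4°; with |JW| = 15.8, W = (-24.68, 14.88). Then |HW| = |W − H| = 6.546.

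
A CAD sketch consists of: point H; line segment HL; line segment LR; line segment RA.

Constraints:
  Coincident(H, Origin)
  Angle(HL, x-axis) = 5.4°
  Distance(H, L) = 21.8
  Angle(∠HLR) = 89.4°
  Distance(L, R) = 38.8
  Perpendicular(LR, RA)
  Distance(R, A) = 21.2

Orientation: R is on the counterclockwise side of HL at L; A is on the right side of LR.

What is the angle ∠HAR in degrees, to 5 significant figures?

41.893°

H is at the origin; HL runs at 5.4° with length 21.8, so L = 21.8·(cos 5.4°, sin 5.4°) = (21.703, 2.0516). ∠HLR = 89.4°, so LR runs at 5.4° + (180° − 89.4°) = 96.000° from the x-axis; with |LR| = 38.8, R = L + 38.8·(cos 96.000°, sin 96.000°) = (17.648, 40.639). LR is perpendicular to RA; with |RA| = 21.2 on the right of LR, A = R + 21.2·(0.99452, 0.10453) = (38.731, 42.855). Then cos ∠HAR = AH·AR / (|AH||AR|), giving 41.893°.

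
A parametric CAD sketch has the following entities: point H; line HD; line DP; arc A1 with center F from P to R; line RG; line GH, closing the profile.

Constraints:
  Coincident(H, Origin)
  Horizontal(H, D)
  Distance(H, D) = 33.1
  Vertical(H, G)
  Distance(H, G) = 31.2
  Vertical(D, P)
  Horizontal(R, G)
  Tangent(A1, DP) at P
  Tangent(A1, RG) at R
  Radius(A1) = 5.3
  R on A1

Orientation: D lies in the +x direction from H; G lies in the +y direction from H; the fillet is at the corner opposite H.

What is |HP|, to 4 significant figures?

42.03

H is at the origin; HD is horizontal with |HD| = 33.1 and D on the +x side, so D = (33.10, 0.000). HG is vertical with |HG| = 31.2 and G on the +y side, so G = (0.000, 31.20). The virtual corner opposite H is at (33.10, 31.20). The tangent condition forces FP to be normal to DP and since A1 is tangent to RG there, FR ⟂ RG, with radius 5.3, so the center F sits 5.3 in from both sides at F = (27.80, 25.90). That places the tangent points at P = (33.10, 25.90) on DP and R = (27.80, 31.20) on RG. Then |HP| = |P − H| = 42.03.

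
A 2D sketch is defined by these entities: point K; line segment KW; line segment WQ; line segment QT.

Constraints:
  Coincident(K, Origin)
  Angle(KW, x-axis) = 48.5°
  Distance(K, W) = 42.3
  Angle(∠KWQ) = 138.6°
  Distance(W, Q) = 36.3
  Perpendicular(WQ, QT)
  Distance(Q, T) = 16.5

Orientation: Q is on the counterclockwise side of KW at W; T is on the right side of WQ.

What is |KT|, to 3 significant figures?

81.3

K is at the origin; KW runs at 48.5° with length 42.3, so W = 42.3·(cos 48.5°, sin 48.5°) = (28.0, 31.7). ∠KWQ = 138.6°, so WQ runs at 48.5° + (180° − 138.6°) = 89.9° from the x-axis; with |WQ| = 36.3, Q = W + 36.3·(cos 89.9°, sin 89.9°) = (28.1, 68.0). WQ ⟂ QT; with |QT| = 16.5 on the right of WQ, T = Q + 16.5·(1.00, -0.00175) = (44.6, 68.0). Then |KT| = |T − K| = 81.3.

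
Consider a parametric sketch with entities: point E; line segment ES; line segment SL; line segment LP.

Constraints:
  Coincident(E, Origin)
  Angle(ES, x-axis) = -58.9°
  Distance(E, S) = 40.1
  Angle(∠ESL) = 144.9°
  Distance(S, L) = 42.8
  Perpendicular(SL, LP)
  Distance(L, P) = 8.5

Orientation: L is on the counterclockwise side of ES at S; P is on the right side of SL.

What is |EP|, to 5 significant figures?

81.929

∠ESL = 144.9°, so SL runs at -58.9° + (180° − 144.9°) = -23.800° from the x-axis; with |SL| = 42.8, L = S + 42.8·(cos -23.800°, sin -23.800°) = (59.873, -51.608). SL is perpendicular to LP; with |LP| = 8.5 on the right of SL, P = L + 8.5·(-0.40355, -0.91496) = (56.443, -59.385). Then |EP| = |P − E| = 81.929.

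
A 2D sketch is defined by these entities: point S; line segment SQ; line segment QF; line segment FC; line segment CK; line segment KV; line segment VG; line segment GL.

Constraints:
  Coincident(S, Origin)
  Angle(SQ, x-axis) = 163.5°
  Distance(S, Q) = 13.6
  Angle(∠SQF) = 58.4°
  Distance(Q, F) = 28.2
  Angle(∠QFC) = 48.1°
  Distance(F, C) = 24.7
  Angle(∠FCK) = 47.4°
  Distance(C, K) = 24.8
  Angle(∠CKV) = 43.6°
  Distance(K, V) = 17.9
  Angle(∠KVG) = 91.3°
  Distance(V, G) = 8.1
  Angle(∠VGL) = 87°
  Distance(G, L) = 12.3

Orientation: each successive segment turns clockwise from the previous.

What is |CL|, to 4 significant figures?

15.36

∠KVG = 91.3° gives VG at -87.70° from the x-axis; with |VG| = 8.1, G = (7.917, 7.001). ∠VGL = 87.0° gives GL at 179.3° from the x-axis; with |GL| = 12.3, L = (-4.382, 7.151). Then |CL| = |L − C| = 15.36.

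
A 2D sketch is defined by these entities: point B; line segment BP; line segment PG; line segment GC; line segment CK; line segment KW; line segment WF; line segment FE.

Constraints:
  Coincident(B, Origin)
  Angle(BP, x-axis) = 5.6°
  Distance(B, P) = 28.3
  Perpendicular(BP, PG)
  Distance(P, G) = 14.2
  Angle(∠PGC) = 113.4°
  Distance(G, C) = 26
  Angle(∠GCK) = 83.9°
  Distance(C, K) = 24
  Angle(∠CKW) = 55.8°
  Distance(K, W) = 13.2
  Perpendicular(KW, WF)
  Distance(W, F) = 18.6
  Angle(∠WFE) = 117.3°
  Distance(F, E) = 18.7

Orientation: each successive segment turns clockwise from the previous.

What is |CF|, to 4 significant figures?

1.283

∠CKW = 55.8° gives KW at -11.30° from the x-axis; with |KW| = 13.2, W = (10.42, -4.454). The perpendicularity gives WF at right angles to KW, so WF runs at -101.3°; with |WF| = 18.6, F = (6.771, -22.69). Then |CF| = |F − C| = 1.283.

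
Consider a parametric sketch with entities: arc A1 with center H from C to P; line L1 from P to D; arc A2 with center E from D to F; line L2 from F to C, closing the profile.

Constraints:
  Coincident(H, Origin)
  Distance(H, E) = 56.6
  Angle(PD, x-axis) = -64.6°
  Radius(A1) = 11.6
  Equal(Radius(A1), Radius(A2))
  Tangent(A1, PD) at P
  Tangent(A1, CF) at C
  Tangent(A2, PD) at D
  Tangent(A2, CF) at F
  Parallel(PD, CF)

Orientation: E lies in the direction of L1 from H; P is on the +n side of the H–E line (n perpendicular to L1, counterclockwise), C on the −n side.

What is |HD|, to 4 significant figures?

57.78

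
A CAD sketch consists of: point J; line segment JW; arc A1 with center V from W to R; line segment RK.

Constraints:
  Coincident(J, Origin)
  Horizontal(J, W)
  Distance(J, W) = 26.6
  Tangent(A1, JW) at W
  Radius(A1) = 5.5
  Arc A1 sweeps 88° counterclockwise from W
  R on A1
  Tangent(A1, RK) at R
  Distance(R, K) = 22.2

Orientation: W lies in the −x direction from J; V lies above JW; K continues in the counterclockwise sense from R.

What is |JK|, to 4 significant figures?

34.19

J is at the origin; J and W share the same y with |JW| = 26.6 and W on the −x side, so W = (-26.60, 0.000). Tangency of A1 to JW means the radius VW is perpendicular to JW, so V = W + (0, 5.5) = (-26.60, 5.500). On A1, W sits at bearing -90° from V; an 88° counterclockwise sweep puts R at bearing -2°, so R = V + 5.5·(cos -2°, sin -2°) = (-21.10, 5.308). A1 meets RK tangentially, so VR is at right angles to RK, so RK runs along (−sin -2°, cos -2°); with |RK| = 22.2, K = (-20.33, 27.49). Then |JK| = |K − J| = 34.19.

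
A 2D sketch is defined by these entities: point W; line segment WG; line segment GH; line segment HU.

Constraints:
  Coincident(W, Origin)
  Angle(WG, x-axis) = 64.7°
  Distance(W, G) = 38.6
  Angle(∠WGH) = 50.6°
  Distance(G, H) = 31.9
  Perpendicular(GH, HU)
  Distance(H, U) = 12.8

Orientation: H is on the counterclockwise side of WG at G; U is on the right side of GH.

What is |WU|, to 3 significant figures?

43.3

W is at the origin; WG runs at 64.7° with length 38.6, so G = 38.6·(cos 64.7°, sin 64.7°) = (16.5, 34.9). ∠WGH = 50.6°, so GH runs at 64.7° + (180° − 50.6°) = 194° from the x-axis; with |GH| = 31.9, H = G + 31.9·(cos 194°, sin 194°) = (-14.4, 27.1). GH ⟂ HU; with |HU| = 12.8 on the right of GH, U = H + 12.8·(-0.244, 0.970) = (-17.6, 39.5). Then |WU| = |U − W| = 43.3.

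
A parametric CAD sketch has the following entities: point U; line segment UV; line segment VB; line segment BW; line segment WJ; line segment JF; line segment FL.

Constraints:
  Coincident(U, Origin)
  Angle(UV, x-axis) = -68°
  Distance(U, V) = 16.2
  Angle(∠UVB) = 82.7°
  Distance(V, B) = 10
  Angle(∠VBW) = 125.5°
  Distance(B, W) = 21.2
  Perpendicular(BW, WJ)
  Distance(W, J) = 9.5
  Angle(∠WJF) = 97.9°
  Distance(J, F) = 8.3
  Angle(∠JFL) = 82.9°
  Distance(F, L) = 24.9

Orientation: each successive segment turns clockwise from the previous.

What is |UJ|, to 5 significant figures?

14.202

U is at the origin; UV runs at -68.0° with length 16.2, so V = (6.0686, -15.020). ∠UVB = 82.7° gives VB at -165.30° from the x-axis; with |VB| = 10.0, B = (-3.6041, -17.558). ∠VBW = 125.5° gives BW at 140.20° from the x-axis; with |BW| = 21.2, W = (-19.892, -3.9876). BW ⟂ WJ, so WJ runs at 50.200°; with |WJ| = 9.5, J = (-13.811, 3.3111). Then |UJ| = |J − U| = 14.202.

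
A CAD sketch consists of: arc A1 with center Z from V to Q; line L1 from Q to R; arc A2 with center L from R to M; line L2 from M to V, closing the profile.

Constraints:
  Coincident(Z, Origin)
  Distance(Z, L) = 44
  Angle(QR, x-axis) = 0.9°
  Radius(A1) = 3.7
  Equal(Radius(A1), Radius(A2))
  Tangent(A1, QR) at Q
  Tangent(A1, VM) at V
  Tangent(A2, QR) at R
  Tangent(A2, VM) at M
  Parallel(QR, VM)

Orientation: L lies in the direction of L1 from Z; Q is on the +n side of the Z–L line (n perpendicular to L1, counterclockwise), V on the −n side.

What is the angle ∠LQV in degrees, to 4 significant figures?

85.19°

The slot axis is L1's direction at 0.9°, so u = (cos 0.9°, sin 0.9°) = (0.9999, 0.01571) and n = (−sin 0.9°, cos 0.9°) = (-0.01571, 0.9999). Z is at the origin and L lies 44.0 along u from Z, so L = 44.0·u = (43.99, 0.6911). Tangency of A1 to both parallel lines with radius 3.7 puts Q and V at Z ± 3.7·n: Q = (-0.05812, 3.700), V = (0.05812, -3.700). Then cos ∠LQV = QL·QV / (|QL||QV|), giving 85.19°.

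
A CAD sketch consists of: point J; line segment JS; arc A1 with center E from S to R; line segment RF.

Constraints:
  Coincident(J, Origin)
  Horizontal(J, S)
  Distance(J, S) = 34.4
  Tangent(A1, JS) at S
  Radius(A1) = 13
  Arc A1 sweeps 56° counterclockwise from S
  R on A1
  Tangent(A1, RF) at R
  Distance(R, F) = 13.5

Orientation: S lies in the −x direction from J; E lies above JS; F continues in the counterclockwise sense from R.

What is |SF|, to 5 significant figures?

24.945

J is at the origin; J and S share the same y with |JS| = 34.4 and S on the −x side, so S = (-34.400, 0.0000). A1 meets JS tangentially, so ES is at right angles to JS, so E = S + (0, 13) = (-34.400, 13.000). On A1, S sits at bearing -90° from E; a 56° counterclockwise sweep puts R at bearing -34°, so R = E + 13.0·(cos -34°, sin -34°) = (-23.623, 5.7305). A1 meets RF tangentially, so ER is at right angles to RF, so RF runs along (−sin -34°, cos -34°); with |RF| = 13.5, F = (-16.073, 16.922). Then |SF| = |F − S| = 24.945.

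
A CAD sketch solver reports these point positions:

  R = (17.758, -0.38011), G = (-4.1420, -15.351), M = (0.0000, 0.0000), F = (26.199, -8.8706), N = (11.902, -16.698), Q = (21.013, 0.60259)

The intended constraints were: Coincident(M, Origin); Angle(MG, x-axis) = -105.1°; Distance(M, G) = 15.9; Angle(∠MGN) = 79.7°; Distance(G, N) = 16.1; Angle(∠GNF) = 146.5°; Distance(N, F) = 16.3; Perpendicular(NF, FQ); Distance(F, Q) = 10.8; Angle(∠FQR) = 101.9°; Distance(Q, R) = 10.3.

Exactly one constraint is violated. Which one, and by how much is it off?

Distance(Q, R) = 10.3 — off by 6.90.

M = (0.00, 0.00) ✓; MG at -105.1° ✓; |MG| = 15.90 ✓; ∠MGN = 79.70° ✓; |GN| = 16.10 ✓; ∠GNF = 146.5° ✓; |NF| = 16.30 ✓; ∠(NF, FQ) = 90.00° ✓; |FQ| = 10.80 ✓; ∠FQR = 101.9° ✓; |QR| = 3.400 ✗.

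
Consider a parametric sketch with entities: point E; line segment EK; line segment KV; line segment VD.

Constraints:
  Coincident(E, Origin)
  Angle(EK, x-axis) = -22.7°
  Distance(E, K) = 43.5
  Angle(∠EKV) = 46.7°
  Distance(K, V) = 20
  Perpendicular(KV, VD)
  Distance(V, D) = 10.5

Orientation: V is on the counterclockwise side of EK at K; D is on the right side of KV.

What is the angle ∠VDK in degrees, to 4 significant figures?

62.30°

∠EKV = 46.7°, so KV runs at -22.7° + (180° − 46.7°) = 110.6° from the x-axis; with |KV| = 20.0, V = K + 20.0·(cos 110.6°, sin 110.6°) = (33.09, 1.934). KV is perpendicular to VD; with |VD| = 10.5 on the right of KV, D = V + 10.5·(0.9361, 0.3518) = (42.92, 5.629). Then cos ∠VDK = DV·DK / (|DV||DK|), giving 62.30°.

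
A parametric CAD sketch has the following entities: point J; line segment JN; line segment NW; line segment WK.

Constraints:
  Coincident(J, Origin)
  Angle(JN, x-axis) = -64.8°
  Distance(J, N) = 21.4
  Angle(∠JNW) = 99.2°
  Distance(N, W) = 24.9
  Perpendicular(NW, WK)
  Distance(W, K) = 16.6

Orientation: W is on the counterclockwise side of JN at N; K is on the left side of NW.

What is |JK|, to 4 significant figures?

28.68

J is at the origin; JN runs at -64.8° with length 21.4, so N = 21.4·(cos -64.8°, sin -64.8°) = (9.112, -19.36). ∠JNW = 99.2°, so NW runs at -64.8° + (180° − 99.2°) = 16.00° from the x-axis; with |NW| = 24.9, W = N + 24.9·(cos 16.00°, sin 16.00°) = (33.05, -12.50). The perpendicularity gives WK at right angles to NW; with |WK| = 16.6 on the left of NW, K = W + 16.6·(-0.2756, 0.9613) = (28.47, 3.457). Then |JK| = |K − J| = 28.68.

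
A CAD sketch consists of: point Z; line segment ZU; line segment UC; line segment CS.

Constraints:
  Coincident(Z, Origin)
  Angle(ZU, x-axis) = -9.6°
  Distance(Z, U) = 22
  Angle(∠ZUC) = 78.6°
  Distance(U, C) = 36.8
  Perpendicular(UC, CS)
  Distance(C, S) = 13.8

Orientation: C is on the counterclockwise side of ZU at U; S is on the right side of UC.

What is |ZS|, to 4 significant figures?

48.00

∠ZUC = 78.6°, so UC runs at -9.6° + (180° − 78.6°) = 91.80° from the x-axis; with |UC| = 36.8, C = U + 36.8·(cos 91.80°, sin 91.80°) = (20.54, 33.11). UC ⟂ CS; with |CS| = 13.8 on the right of UC, S = C + 13.8·(0.9995, 0.03141) = (34.33, 33.55). Then |ZS| = |S − Z| = 48.00.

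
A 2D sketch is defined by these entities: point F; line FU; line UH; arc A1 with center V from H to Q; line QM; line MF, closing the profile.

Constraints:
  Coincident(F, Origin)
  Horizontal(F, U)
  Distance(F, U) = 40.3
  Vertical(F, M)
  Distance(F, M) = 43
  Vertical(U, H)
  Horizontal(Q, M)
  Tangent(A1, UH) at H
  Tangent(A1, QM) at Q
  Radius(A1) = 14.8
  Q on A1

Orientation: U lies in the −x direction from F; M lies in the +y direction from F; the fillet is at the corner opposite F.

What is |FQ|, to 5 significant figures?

49.992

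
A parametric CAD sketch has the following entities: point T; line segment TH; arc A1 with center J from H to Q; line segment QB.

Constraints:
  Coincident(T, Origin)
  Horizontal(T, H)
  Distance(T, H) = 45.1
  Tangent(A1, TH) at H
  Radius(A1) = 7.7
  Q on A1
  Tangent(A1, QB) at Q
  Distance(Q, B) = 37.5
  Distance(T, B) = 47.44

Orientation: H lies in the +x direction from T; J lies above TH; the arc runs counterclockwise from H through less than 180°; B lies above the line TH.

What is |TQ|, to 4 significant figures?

52.34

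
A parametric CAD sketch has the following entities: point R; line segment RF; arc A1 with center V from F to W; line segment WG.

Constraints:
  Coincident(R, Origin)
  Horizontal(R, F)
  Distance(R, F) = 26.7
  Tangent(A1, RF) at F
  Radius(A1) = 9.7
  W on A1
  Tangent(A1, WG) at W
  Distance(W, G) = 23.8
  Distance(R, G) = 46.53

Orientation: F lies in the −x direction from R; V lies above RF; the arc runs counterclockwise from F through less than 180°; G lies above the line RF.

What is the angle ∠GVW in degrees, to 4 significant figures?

67.83°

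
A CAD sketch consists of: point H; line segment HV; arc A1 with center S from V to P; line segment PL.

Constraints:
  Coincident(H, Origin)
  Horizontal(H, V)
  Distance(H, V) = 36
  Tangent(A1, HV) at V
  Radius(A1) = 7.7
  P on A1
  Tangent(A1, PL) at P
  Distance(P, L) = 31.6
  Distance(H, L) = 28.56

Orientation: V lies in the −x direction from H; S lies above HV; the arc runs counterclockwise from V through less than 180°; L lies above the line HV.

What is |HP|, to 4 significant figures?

30.24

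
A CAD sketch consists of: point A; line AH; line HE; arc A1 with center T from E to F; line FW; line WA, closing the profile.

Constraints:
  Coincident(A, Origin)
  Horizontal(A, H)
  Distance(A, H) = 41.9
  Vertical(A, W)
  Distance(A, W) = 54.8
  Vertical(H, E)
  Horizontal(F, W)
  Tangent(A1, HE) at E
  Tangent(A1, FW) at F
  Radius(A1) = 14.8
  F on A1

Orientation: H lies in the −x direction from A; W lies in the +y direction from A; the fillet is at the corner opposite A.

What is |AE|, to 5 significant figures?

57.928

A is at the origin; A and H share the same y with |AH| = 41.9 and H on the −x side, so H = (-41.900, 0.0000). AW is vertical with |AW| = 54.8 and W on the +y side, so W = (0.0000, 54.800). The virtual corner opposite A is at (-41.900, 54.800). Since A1 is tangent to HE there, TE ⟂ HE and tangency of A1 to FW means the radius TF is perpendicular to FW, with radius 14.8, so the center T sits 14.8 in from both sides at T = (-27.100, 40.000). That places the tangent points at E = (-41.900, 40.000) on HE and F = (-27.100, 54.800) on FW. Then |AE| = |E − A| = 57.928.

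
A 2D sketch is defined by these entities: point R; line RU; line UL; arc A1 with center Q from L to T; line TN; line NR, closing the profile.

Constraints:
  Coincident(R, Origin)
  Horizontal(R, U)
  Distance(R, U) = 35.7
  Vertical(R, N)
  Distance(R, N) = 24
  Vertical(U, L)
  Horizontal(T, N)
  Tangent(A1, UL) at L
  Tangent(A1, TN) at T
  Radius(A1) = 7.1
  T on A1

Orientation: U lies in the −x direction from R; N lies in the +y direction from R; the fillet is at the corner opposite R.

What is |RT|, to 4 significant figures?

37.34

The virtual corner opposite R is at (-35.70, 24.00). Since A1 is tangent to UL there, QL ⟂ UL and tangency of A1 to TN means the radius QT is perpendicular to TN, with radius 7.1, so the center Q sits 7.1 in from both sides at Q = (-28.60, 16.90). That places the tangent points at L = (-35.70, 16.90) on UL and T = (-28.60, 24.00) on TN. Then |RT| = |T − R| = 37.34.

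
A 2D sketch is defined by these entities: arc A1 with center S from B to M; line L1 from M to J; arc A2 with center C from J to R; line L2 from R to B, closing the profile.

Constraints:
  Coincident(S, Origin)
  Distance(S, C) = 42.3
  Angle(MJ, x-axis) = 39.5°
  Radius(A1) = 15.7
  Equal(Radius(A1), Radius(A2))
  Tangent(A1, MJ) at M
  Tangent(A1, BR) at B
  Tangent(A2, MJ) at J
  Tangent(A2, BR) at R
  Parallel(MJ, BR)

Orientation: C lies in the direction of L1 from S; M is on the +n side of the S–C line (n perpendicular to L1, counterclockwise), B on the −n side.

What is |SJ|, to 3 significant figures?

45.1

The slot axis is L1's direction at 39.5°, so u = (cos 39.5°, sin 39.5°) = (0.772, 0.636) and n = (−sin 39.5°, cos 39.5°) = (-0.636, 0.772). S is at the origin and C lies 42.3 along u from S, so C = 42.3·u = (32.6, 26.9). Tangency of A1 to both parallel lines with radius 15.7 puts M and B at S ± 15.7·n: M = (-9.99, 12.1), B = (9.99, -12.1). Equal radii place J and R the same way about C: J = C + 15.7·n = (22.7, 39.0), R = C − 15.7·n = (42.6, 14.8). Then |SJ| = |J − S| = 45.1.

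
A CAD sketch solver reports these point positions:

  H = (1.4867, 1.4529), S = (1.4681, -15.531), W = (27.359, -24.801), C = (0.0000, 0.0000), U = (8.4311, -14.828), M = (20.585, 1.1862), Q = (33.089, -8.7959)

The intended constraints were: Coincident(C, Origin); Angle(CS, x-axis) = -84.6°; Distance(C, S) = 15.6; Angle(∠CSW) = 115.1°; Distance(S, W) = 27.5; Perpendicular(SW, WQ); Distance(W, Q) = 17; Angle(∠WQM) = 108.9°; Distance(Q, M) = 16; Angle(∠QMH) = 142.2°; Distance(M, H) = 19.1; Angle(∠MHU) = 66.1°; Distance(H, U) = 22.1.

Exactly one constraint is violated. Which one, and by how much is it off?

Distance(H, U) = 22.1 — off by 4.40.

C = (0.00, 0.00) ✓; CS at -84.60° ✓; |CS| = 15.60 ✓; ∠CSW = 115.1° ✓; |SW| = 27.50 ✓; ∠(SW, WQ) = 90.00° ✓; |WQ| = 17.00 ✓; ∠WQM = 108.9° ✓; |QM| = 16.00 ✓; ∠QMH = 142.2° ✓; |MH| = 19.10 ✓; ∠MHU = 66.10° ✓; |HU| = 17.70 ✗.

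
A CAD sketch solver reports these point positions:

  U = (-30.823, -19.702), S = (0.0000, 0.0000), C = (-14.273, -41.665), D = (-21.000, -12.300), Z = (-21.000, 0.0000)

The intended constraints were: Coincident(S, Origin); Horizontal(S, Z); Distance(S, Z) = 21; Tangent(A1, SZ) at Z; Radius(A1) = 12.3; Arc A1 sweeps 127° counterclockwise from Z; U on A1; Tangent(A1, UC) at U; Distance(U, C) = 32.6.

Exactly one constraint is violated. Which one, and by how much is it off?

Distance(U, C) = 32.6 — off by 5.10.

S = (0.00, 0.00) ✓; S.y = 0.00, Z.y = 0.00 ✓; |SZ| = 21.00 ✓; ∠(DZ, ZS) = 90.00° ✓; |DZ| = 12.30 ✓; bearing(D→U) − bearing(D→Z) = 127.0° ✓; |DU| = 12.30 ✓; ∠(DU, UC) = 90.00° ✓; |UC| = 27.50 ✗.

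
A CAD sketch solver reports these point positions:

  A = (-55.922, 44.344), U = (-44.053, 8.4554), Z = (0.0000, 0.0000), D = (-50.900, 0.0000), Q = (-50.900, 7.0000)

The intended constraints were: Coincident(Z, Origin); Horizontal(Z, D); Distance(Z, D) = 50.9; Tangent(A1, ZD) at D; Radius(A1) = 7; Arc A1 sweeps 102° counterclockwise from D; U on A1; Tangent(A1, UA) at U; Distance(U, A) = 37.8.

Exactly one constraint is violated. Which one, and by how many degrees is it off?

Tangent(A1, UA) at U — off by 6.30°.

Z = (0.00, 0.00) ✓; Z.y = 0.00, D.y = 0.00 ✓; |ZD| = 50.90 ✓; ∠(QD, DZ) = 90.00° ✓; |QD| = 7.000 ✓; bearing(Q→U) − bearing(Q→D) = 102.0° ✓; |QU| = 7.000 ✓; ∠(QU, UA) = 83.70° ✗; |UA| = 37.80 ✓.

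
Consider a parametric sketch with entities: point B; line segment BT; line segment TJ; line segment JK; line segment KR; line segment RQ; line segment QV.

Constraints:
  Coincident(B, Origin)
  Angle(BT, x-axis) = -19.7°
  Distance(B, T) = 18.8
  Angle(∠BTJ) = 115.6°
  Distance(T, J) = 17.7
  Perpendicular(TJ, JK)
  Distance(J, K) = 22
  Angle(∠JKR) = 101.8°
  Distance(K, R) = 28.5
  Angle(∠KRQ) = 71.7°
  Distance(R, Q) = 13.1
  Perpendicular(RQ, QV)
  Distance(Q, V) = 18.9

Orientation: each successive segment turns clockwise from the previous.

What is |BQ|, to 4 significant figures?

2.222

B is at the origin; BT runs at -19.7° with length 18.8, so T = (17.70, -6.337). ∠BTJ = 115.6° gives TJ at -84.10° from the x-axis; with |TJ| = 17.7, J = (19.52, -23.94). TJ ⟂ JK, so JK runs at -174.1°; with |JK| = 22.0, K = (-2.364, -26.21). ∠JKR = 101.8° gives KR at 107.7° from the x-axis; with |KR| = 28.5, R = (-11.03, 0.9458). ∠KRQ = 71.7° gives RQ at -0.6000° from the x-axis; with |RQ| = 13.1, Q = (2.070, 0.8086). Then |BQ| = |Q − B| = 2.222.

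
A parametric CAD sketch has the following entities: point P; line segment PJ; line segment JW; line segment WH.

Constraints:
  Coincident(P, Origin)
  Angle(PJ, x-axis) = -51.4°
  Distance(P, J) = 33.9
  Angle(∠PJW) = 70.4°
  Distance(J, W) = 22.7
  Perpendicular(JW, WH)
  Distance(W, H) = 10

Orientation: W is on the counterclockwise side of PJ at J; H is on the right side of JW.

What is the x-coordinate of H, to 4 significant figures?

41.61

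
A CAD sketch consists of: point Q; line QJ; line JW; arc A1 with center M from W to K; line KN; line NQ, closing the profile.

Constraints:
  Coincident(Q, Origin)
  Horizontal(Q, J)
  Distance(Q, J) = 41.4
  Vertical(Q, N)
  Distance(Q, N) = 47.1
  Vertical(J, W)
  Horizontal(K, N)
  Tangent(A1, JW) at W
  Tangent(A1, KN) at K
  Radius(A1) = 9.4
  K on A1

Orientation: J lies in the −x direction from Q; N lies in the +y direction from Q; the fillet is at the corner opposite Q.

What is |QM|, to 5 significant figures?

49.450

Q is at the origin; Q and J share the same y with |QJ| = 41.4 and J on the −x side, so J = (-41.400, 0.0000). QN is vertical with |QN| = 47.1 and N on the +y side, so N = (0.0000, 47.100). The virtual corner opposite Q is at (-41.400, 47.100). Tangency of A1 to JW means the radius MW is perpendicular to JW and the tangent condition forces MK to be normal to KN, with radius 9.4, so the center M sits 9.4 in from both sides at M = (-32.000, 37.700). Then |QM| = |M − Q| = 49.450.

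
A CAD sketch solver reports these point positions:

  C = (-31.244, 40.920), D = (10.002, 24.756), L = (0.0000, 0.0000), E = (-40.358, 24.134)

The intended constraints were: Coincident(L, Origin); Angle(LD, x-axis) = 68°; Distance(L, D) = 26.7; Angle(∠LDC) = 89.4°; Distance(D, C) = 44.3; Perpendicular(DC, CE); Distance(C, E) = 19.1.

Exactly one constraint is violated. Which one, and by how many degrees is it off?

Perpendicular(DC, CE) — off by 7.10°.

L = (0.00, 0.00) ✓; LD at 68.00° ✓; |LD| = 26.70 ✓; ∠LDC = 89.40° ✓; |DC| = 44.30 ✓; ∠(DC, CE) = 82.90° ✗; |CE| = 19.10 ✓.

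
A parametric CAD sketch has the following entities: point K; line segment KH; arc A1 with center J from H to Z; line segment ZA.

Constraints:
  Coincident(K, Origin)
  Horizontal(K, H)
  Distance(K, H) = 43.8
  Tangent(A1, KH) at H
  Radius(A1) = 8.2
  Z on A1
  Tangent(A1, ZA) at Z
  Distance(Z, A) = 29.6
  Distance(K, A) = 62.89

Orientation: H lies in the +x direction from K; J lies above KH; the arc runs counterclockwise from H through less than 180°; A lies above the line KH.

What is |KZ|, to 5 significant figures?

52.716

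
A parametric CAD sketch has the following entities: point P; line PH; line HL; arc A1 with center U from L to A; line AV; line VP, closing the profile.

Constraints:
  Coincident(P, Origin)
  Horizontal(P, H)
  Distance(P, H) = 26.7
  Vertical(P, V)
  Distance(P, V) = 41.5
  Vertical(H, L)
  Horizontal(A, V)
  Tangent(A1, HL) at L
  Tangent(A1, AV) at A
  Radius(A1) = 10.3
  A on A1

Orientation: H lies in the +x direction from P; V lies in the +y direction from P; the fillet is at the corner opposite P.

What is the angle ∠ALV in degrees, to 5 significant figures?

23.905°

P is at the origin; PH is horizontal with |PH| = 26.7 and H on the +x side, so H = (26.700, 0.0000). PV is vertical with |PV| = 41.5 and V on the +y side, so V = (0.0000, 41.500). The virtual corner opposite P is at (26.700, 41.500). The tangent condition forces UL to be normal to HL and A1 meets AV tangentially, so UA is at right angles to AV, with radius 10.3, so the center U sits 10.3 in from both sides at U = (16.400, 31.200). That places the tangent points at L = (26.700, 31.200) on HL and A = (16.400, 41.500) on AV. Then cos ∠ALV = LA·LV / (|LA||LV|), giving 23.905°.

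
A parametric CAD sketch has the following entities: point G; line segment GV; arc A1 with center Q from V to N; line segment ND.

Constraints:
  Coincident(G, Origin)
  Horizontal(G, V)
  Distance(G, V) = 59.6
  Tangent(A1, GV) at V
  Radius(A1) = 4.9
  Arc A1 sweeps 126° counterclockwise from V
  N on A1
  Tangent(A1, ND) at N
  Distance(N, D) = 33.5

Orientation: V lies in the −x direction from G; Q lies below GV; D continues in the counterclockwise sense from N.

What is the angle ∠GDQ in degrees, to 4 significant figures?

79.19°

On A1, V sits at bearing 90° from Q; a 126° counterclockwise sweep puts N at bearing 216°, so N = Q + 4.9·(cos 216°, sin 216°) = (-63.56, -7.780). Since A1 is tangent to ND there, QN ⟂ ND, so ND runs along (−sin 216°, cos 216°); with |ND| = 33.5, D = (-43.87, -34.88). Then cos ∠GDQ = DG·DQ / (|DG||DQ|), giving 79.19°.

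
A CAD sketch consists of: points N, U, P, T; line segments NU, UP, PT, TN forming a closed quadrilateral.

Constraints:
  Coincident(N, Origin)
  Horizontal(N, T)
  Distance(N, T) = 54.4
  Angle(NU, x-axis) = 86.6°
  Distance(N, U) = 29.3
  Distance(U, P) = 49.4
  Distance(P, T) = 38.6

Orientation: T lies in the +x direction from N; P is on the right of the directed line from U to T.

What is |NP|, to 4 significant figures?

25.84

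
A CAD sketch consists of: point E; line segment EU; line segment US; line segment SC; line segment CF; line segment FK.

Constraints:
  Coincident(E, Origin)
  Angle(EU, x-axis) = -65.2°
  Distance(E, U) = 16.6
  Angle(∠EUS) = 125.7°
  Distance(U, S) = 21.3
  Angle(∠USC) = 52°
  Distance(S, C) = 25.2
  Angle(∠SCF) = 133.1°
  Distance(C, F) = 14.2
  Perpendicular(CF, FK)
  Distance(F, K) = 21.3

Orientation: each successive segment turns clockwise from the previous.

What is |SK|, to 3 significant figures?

31.6

E is at the origin; EU runs at -65.2° with length 16.6, so U = (6.96, -15.1). ∠EUS = 125.7° gives US at -120° from the x-axis; with |US| = 21.3, S = (-3.53, -33.6). ∠USC = 52.0° gives SC at 112° from the x-axis; with |SC| = 25.2, C = (-13.2, -10.3). ∠SCF = 133.1° gives CF at 65.6° from the x-axis; with |CF| = 14.2, F = (-7.30, 2.61). CF ⟂ FK, so FK runs at -24.4°; with |FK| = 21.3, K = (12.1, -6.19). Then |SK| = |K − S| = 31.6.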